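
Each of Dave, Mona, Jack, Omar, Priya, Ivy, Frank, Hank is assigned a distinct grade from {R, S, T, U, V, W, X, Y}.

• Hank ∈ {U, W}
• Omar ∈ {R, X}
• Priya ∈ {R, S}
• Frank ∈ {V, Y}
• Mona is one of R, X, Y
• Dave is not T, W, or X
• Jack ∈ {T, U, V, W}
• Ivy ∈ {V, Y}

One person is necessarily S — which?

Priya

The 8 variables together cover exactly {R, S, T, U, V, W, X, Y} — 8 values for 8 variables — and T appears only in Jack's list, so Jack = T.
The 7 still-open variables together cover exactly {R, S, U, V, W, X, Y} — 7 values for 7 variables — and W appears only in Hank's list, so Hank = W.
The 6 still-open variables draw from only 6 values {R, S, U, V, X, Y}, so each is used; only Dave can be U, hence Dave = U.
The 5 still-open variables draw from only 5 values {R, S, V, X, Y}, so each is used; only Priya can be S, hence Priya = S.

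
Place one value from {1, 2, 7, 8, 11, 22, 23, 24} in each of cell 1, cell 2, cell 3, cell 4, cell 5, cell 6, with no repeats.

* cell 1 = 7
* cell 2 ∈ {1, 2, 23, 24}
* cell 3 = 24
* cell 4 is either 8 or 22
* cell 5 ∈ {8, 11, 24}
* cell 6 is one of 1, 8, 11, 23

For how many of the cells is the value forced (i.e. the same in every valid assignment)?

2

cell 1's domain is down to {7}, so cell 1 = 7.
cell 3 has just one choice, so cell 3 = 24. Eliminate 24 elsewhere: cell 2, cell 5.
Determined: cell 1=7, cell 3=24. The other cells each still have more than one consistent value. That makes 2.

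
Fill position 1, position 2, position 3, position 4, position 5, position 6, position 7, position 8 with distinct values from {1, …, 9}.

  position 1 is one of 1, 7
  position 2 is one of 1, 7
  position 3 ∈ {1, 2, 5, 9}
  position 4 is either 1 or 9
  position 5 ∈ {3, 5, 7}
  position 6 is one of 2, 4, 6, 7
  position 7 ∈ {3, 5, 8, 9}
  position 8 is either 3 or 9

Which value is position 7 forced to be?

8

position 1 and position 2 between them cover only {1, 7} — a naked pair. Remove those values from position 3, position 4, position 5, position 6.
position 4 has just one choice, so position 4 = 9. So position 3, position 7, position 8 can't be 9.
position 8 must be 3 (only option left). So position 5, position 7 can't be 3.
position 5 must be 5 (only option left). So position 3, position 7 can't be 5.
So position 7 = 8.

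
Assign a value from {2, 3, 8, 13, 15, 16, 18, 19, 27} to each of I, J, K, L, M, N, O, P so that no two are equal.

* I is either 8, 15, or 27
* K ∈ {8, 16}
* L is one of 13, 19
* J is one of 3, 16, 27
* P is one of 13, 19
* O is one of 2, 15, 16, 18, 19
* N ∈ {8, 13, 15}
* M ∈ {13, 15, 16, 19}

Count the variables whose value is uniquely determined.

2

The 2 variables L and P are confined to {13, 19}, which locks those values in; drop them from M, N, O.
K, M, N between them cover only {8, 15, 16} — a naked triple. Remove those values from I, J, O.
I must be 27 (only option left). Remove 27 from J.
J must be 3 (only option left).
Determined: I=27, J=3. The other variables each still have more than one consistent value. That makes 2.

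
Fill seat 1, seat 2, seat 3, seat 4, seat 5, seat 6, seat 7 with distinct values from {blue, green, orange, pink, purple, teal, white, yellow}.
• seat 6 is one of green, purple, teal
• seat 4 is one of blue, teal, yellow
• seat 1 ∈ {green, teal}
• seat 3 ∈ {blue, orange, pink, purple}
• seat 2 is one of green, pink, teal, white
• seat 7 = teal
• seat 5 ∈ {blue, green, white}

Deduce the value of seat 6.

seat 7 must be teal (only option left). Strike teal from seat 1, seat 2, seat 4, seat 6.
That leaves seat 1 = green. Eliminate green elsewhere: seat 2, seat 5, seat 6.
So seat 6 = purple.

purple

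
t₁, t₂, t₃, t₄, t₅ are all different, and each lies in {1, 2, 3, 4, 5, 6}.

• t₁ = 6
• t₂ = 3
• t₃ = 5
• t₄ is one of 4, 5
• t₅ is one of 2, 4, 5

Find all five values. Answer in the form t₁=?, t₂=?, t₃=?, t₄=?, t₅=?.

t₁'s domain is down to {6}, so t₁ = 6.
That leaves t₂ = 3.
t₃ must be 5 (only option left). Remove 5 from t₄, t₅.
t₄'s domain is down to {4}, so t₄ = 4. Remove 4 from t₅.
t₅'s domain is down to {2}, so t₅ = 2.

t₁=6, t₂=3, t₃=5, t₄=4, t₅=2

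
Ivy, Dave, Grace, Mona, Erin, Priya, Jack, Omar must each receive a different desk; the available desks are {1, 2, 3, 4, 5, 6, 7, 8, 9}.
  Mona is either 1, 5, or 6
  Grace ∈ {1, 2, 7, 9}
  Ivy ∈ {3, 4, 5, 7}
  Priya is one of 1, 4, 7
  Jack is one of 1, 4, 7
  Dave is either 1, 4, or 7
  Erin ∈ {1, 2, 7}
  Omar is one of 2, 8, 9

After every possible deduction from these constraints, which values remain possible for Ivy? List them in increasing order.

The 3 variables Dave, Priya, Jack are confined to {1, 4, 7}, which locks those values in; drop them from Ivy, Grace, Mona, Erin.
Erin's domain is down to {2}, so Erin = 2. Eliminate 2 elsewhere: Grace, Omar.
Grace's domain is down to {9}, so Grace = 9. Eliminate 9 elsewhere: Omar.
Omar has just one choice, so Omar = 8.
No further eliminations apply; Ivy can still be any of 3, 5.

3, 5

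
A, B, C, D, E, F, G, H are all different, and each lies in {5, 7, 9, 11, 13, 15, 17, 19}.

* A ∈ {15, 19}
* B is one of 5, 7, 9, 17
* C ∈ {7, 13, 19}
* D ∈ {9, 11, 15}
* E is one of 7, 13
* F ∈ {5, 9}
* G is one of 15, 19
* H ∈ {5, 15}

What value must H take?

Among the 8 variables, 11 fits only D (and all 8 values in {5, 7, 9, 11, 13, 15, 17, 19} must be used), so D = 11.
The 7 still-open variables draw from only 7 values {5, 7, 9, 13, 15, 17, 19}, so each is used; only B can be 17, hence B = 17.
The 6 still-open variables together cover exactly {5, 7, 9, 13, 15, 19} — 6 values for 6 variables — and 9 appears only in F's list, so F = 9.
The 5 still-open variables together cover exactly {5, 7, 13, 15, 19} — 5 values for 5 variables — and 5 appears only in H's list, so H = 5.

5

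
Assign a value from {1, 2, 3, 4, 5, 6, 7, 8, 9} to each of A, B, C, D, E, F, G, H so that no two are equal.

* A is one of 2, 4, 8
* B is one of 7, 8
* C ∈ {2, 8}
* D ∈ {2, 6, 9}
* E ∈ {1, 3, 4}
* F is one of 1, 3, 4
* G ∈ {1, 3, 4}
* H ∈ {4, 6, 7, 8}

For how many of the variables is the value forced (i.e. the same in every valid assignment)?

Among the 8 variables, 9 fits only D (and all 8 values in {1, 2, 3, 4, 6, 7, 8, 9} must be used), so D = 9.
The 7 still-open variables together cover exactly {1, 2, 3, 4, 6, 7, 8} — 7 values for 7 variables — and 6 appears only in H's list, so H = 6.
The 6 still-open variables draw from only 6 values {1, 2, 3, 4, 7, 8}, so each is used; only B can be 7, hence B = 7.
E, F, G share exactly the 3 values {1, 3, 4}; by pigeonhole those values go to them, so strike 1, 3, 4 from A.
Determined: B=7, D=9, H=6. The other variables each still have more than one consistent value. That makes 3.

3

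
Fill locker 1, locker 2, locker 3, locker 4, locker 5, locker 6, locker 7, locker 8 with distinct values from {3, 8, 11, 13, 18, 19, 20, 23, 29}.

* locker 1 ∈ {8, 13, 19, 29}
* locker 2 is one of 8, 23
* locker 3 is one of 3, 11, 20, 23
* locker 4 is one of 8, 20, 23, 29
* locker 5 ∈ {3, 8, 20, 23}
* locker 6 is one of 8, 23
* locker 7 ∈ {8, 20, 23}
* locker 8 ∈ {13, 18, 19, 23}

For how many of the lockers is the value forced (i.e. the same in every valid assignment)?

The 2 variables locker 2 and locker 6 are confined to {8, 23}, which locks those values in; drop them from locker 1, locker 3, locker 4, locker 5, locker 7, locker 8.
locker 7's domain is down to {20}, so locker 7 = 20. Strike 20 from locker 3, locker 4, locker 5.
locker 4 must be 29 (only option left). So locker 1 can't be 29.
That leaves locker 5 = 3. Remove 3 from locker 3.
locker 3 has just one choice, so locker 3 = 11.
Determined: locker 3=11, locker 4=29, locker 5=3, locker 7=20. The other lockers each still have more than one consistent value. That makes 4.

4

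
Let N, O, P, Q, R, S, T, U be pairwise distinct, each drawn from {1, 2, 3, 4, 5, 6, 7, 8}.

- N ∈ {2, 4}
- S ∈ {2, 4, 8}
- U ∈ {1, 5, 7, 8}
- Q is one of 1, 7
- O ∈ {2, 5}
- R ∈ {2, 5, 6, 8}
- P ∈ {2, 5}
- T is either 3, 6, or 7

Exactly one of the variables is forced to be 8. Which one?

Among the 8 variables, 3 fits only T (and all 8 values in {1, 2, 3, 4, 5, 6, 7, 8} must be used), so T = 3.
The 7 still-open variables together cover exactly {1, 2, 4, 5, 6, 7, 8} — 7 values for 7 variables — and 6 appears only in R's list, so R = 6.
The 2 variables O and P are confined to {2, 5}, which locks those values in; drop them from N, S, U.
N must be 4 (only option left). Eliminate 4 elsewhere: S.
So 8 goes to S.

S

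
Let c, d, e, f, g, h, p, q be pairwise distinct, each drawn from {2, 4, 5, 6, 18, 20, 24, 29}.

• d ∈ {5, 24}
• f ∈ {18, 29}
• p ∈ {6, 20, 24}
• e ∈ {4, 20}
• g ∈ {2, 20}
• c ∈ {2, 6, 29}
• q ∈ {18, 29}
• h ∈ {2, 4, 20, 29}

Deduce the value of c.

6

Among the 8 variables, 5 fits only d (and all 8 values in {2, 4, 5, 6, 18, 20, 24, 29} must be used), so d = 5.
The 7 still-open variables draw from only 7 values {2, 4, 6, 18, 20, 24, 29}, so each is used; only p can be 24, hence p = 24.
The 6 still-open variables draw from only 6 values {2, 4, 6, 18, 20, 29}, so each is used; only c can be 6, hence c = 6.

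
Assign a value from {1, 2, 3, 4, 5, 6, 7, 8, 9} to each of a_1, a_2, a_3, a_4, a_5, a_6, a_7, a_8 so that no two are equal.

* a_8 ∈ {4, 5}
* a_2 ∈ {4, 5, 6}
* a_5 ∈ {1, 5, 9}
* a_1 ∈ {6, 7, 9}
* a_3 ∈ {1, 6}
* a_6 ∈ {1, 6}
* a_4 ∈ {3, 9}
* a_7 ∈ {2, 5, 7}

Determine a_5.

9

Among the 8 variables, 2 fits only a_7 (and all 8 values in {1, 2, 3, 4, 5, 6, 7, 9} must be used), so a_7 = 2.
Among the 7 still-open variables, 3 fits only a_4 (and all 7 values in {1, 3, 4, 5, 6, 7, 9} must be used), so a_4 = 3.
Among the 6 still-open variables, 7 fits only a_1 (and all 6 values in {1, 4, 5, 6, 7, 9} must be used), so a_1 = 7.
The 5 still-open variables draw from only 5 values {1, 4, 5, 6, 9}, so each is used; only a_5 can be 9, hence a_5 = 9.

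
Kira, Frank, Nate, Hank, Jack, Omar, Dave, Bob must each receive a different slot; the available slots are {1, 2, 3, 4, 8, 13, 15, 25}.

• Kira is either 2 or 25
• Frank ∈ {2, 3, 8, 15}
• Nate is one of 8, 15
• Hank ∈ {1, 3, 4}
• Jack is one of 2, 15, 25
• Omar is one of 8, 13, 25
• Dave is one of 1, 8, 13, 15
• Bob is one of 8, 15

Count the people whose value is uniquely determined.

The 8 variables draw from only 8 values {1, 2, 3, 4, 8, 13, 15, 25}, so each is used; only Hank can be 4, hence Hank = 4.
The 7 still-open variables draw from only 7 values {1, 2, 3, 8, 13, 15, 25}, so each is used; only Dave can be 1, hence Dave = 1.
The 6 still-open variables draw from only 6 values {2, 3, 8, 13, 15, 25}, so each is used; only Frank can be 3, hence Frank = 3.
The 5 still-open variables draw from only 5 values {2, 8, 13, 15, 25}, so each is used; only Omar can be 13, hence Omar = 13.
Nate and Bob between them cover only {8, 15} — a naked pair. Remove those values from Jack.
Determined: Frank=3, Hank=4, Omar=13, Dave=1. The other people each still have more than one consistent value. That makes 4.

4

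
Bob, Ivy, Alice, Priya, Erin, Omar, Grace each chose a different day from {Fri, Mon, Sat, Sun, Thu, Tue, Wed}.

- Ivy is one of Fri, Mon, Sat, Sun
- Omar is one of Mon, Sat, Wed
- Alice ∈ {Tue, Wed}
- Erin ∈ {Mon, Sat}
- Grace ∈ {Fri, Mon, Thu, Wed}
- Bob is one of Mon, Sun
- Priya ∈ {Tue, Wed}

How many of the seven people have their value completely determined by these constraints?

3

The 7 variables together cover exactly {Fri, Mon, Sat, Sun, Thu, Tue, Wed} — 7 values for 7 variables — and Thu appears only in Grace's list, so Grace = Thu.
The 6 still-open variables together cover exactly {Fri, Mon, Sat, Sun, Tue, Wed} — 6 values for 6 variables — and Fri appears only in Ivy's list, so Ivy = Fri.
Among the 5 still-open variables, Sun fits only Bob (and all 5 values in {Mon, Sat, Sun, Tue, Wed} must be used), so Bob = Sun.
Alice and Priya between them cover only {Tue, Wed} — a naked pair. Remove those values from Omar.
Determined: Bob=Sun, Ivy=Fri, Grace=Thu. The other people each still have more than one consistent value. That makes 3.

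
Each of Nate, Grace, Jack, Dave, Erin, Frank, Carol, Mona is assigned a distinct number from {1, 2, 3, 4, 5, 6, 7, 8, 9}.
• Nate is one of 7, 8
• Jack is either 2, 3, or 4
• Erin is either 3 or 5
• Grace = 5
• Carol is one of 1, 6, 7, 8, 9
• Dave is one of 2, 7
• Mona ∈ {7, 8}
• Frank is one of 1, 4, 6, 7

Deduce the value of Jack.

4

Grace must be 5 (only option left). Strike 5 from Erin.
Erin's domain is down to {3}, so Erin = 3. Remove 3 from Jack.
The 2 variables Nate and Mona are confined to {7, 8}, which locks those values in; drop them from Dave, Frank, Carol.
Dave must be 2 (only option left). Eliminate 2 elsewhere: Jack.
So Jack = 4.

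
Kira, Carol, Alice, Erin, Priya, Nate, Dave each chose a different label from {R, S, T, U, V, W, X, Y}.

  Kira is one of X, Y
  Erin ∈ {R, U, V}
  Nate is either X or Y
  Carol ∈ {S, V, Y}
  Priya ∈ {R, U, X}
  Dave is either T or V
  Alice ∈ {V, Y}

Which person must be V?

The 7 variables together cover exactly {R, S, T, U, V, X, Y} — 7 values for 7 variables — and S appears only in Carol's list, so Carol = S.
Among the 6 still-open variables, T fits only Dave (and all 6 values in {R, T, U, V, X, Y} must be used), so Dave = T.
The 2 variables Kira and Nate are confined to {X, Y}, which locks those values in; drop them from Alice, Priya.
So V goes to Alice.

Alice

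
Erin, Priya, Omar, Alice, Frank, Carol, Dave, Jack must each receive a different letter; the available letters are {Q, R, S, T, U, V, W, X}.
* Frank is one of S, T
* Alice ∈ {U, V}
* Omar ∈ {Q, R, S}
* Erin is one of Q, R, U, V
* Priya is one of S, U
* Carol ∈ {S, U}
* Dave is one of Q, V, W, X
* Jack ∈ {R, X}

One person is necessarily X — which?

The 8 variables together cover exactly {Q, R, S, T, U, V, W, X} — 8 values for 8 variables — and T appears only in Frank's list, so Frank = T.
The 7 still-open variables draw from only 7 values {Q, R, S, U, V, W, X}, so each is used; only Dave can be W, hence Dave = W.
Among the 6 still-open variables, X fits only Jack (and all 6 values in {Q, R, S, U, V, X} must be used), so Jack = X.

Jack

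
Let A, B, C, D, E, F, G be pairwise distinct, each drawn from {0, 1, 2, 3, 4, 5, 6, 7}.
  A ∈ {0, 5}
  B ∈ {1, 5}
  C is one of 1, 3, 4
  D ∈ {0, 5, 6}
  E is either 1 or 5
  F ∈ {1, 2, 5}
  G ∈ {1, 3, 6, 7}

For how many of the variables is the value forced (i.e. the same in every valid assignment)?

3

B and E between them cover only {1, 5} — a naked pair. Remove those values from A, C, D, F, G.
A's domain is down to {0}, so A = 0. Strike 0 from D.
D has just one choice, so D = 6. Remove 6 from G.
F has just one choice, so F = 2.
Determined: A=0, D=6, F=2. The other variables each still have more than one consistent value. That makes 3.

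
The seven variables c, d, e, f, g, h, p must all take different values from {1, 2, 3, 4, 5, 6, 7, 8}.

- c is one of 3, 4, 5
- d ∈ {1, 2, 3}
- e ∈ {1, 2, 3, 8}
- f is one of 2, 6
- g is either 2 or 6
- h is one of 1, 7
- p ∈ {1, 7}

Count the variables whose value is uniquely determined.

f and g between them cover only {2, 6} — a naked pair. Remove those values from d, e.
h and p between them cover only {1, 7} — a naked pair. Remove those values from d, e.
d must be 3 (only option left). So c, e can't be 3.
e has just one choice, so e = 8.
Determined: d=3, e=8. The other variables each still have more than one consistent value. That makes 2.

2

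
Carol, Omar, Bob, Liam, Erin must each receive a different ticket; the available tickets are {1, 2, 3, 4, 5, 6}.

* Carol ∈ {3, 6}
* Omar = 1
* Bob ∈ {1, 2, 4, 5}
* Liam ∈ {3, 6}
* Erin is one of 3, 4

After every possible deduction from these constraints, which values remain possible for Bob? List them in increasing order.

2, 5

Omar has just one choice, so Omar = 1. Remove 1 from Bob.
Carol and Liam between them cover only {3, 6} — a naked pair. Remove those values from Erin.
Erin must be 4 (only option left). So Bob can't be 4.
No further eliminations apply; Bob can still be any of 2, 5.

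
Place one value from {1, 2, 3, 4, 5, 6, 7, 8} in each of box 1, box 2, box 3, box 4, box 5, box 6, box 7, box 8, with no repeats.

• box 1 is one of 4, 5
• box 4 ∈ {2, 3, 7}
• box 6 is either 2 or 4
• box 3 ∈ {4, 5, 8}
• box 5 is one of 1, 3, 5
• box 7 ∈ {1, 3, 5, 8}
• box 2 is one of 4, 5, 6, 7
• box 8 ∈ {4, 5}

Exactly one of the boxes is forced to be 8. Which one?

box 3

Among the 8 variables, 6 fits only box 2 (and all 8 values in {1, 2, 3, 4, 5, 6, 7, 8} must be used), so box 2 = 6.
The 7 still-open variables draw from only 7 values {1, 2, 3, 4, 5, 7, 8}, so each is used; only box 4 can be 7, hence box 4 = 7.
The 6 still-open variables together cover exactly {1, 2, 3, 4, 5, 8} — 6 values for 6 variables — and 2 appears only in box 6's list, so box 6 = 2.
box 1 and box 8 share exactly the 2 values {4, 5}; by pigeonhole those values go to them, so strike 4, 5 from box 3, box 5, box 7.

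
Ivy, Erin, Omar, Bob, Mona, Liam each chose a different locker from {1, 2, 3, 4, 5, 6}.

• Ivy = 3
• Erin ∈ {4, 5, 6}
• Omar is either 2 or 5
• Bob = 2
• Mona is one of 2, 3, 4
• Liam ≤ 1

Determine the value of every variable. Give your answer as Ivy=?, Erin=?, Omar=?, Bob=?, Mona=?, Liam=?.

Ivy must be 3 (only option left). So Mona can't be 3.
Bob must be 2 (only option left). So Omar, Mona can't be 2.
Mona must be 4 (only option left). Remove 4 from Erin.
Liam must be 1 (only option left).
Omar's domain is down to {5}, so Omar = 5. Eliminate 5 elsewhere: Erin.
Erin's domain is down to {6}, so Erin = 6.

Ivy=3, Erin=6, Omar=5, Bob=2, Mona=4, Liam=1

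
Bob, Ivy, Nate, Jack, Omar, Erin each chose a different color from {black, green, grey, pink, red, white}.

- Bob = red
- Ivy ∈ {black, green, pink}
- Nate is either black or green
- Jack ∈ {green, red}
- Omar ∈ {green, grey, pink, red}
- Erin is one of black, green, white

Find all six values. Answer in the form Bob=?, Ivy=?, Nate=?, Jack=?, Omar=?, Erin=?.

Bob=red, Ivy=pink, Nate=black, Jack=green, Omar=grey, Erin=white

Bob must be red (only option left). Remove red from Jack, Omar.
Jack's domain is down to {green}, so Jack = green. Remove green from Ivy, Nate, Omar, Erin.
Nate has just one choice, so Nate = black. Strike black from Ivy, Erin.
Erin has just one choice, so Erin = white.
Ivy must be pink (only option left). Strike pink from Omar.
Omar must be grey (only option left).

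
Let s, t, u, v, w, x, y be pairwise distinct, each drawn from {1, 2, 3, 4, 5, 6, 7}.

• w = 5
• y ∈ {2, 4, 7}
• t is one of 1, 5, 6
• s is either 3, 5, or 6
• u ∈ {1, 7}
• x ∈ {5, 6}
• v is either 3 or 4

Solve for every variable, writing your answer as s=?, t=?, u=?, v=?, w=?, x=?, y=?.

w must be 5 (only option left). So s, t, x can't be 5.
That leaves x = 6. Strike 6 from s, t.
s must be 3 (only option left). Strike 3 from v.
t must be 1 (only option left). Remove 1 from u.
u must be 7 (only option left). Remove 7 from y.
v has just one choice, so v = 4. Eliminate 4 elsewhere: y.
That leaves y = 2.

s=3, t=1, u=7, v=4, w=5, x=6, y=2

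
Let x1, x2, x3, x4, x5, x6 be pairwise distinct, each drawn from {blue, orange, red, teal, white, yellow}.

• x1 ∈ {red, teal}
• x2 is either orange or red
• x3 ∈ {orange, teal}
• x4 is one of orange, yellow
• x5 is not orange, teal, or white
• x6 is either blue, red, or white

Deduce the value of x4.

The 6 variables together cover exactly {blue, orange, red, teal, white, yellow} — 6 values for 6 variables — and white appears only in x6's list, so x6 = white.
The 5 still-open variables draw from only 5 values {blue, orange, red, teal, yellow}, so each is used; only x5 can be blue, hence x5 = blue.
The 4 still-open variables draw from only 4 values {orange, red, teal, yellow}, so each is used; only x4 can be yellow, hence x4 = yellow.

yellow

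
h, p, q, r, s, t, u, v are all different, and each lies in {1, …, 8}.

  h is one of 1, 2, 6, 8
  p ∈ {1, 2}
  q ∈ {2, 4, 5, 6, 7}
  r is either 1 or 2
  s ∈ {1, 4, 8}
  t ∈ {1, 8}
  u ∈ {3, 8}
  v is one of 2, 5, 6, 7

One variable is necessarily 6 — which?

h

The 8 variables together cover exactly {1, 2, 3, 4, 5, 6, 7, 8} — 8 values for 8 variables — and 3 appears only in u's list, so u = 3.
The 2 variables p and r are confined to {1, 2}, which locks those values in; drop them from h, q, s, t, v.
That leaves t = 8. Eliminate 8 elsewhere: h, s.
So 6 goes to h.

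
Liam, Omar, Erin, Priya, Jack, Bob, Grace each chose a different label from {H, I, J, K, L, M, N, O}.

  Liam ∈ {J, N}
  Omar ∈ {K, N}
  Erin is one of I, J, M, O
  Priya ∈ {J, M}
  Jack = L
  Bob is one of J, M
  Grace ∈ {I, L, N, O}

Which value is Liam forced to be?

N

Jack's domain is down to {L}, so Jack = L. So Grace can't be L.
The 6 still-open variables draw from only 6 values {I, J, K, M, N, O}, so each is used; only Omar can be K, hence Omar = K.
Priya and Bob between them cover only {J, M} — a naked pair. Remove those values from Liam, Erin.
So Liam = N.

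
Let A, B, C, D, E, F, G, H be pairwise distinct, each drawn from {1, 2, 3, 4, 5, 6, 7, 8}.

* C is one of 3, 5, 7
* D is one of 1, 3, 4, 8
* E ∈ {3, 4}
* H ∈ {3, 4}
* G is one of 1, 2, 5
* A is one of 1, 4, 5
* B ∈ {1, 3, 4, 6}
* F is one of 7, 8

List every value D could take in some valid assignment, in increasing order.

1, 8

The 8 variables draw from only 8 values {1, 2, 3, 4, 5, 6, 7, 8}, so each is used; only G can be 2, hence G = 2.
The 7 still-open variables draw from only 7 values {1, 3, 4, 5, 6, 7, 8}, so each is used; only B can be 6, hence B = 6.
E and H share exactly the 2 values {3, 4}; by pigeonhole those values go to them, so strike 3, 4 from A, C, D.
No further eliminations apply; D can still be any of 1, 8.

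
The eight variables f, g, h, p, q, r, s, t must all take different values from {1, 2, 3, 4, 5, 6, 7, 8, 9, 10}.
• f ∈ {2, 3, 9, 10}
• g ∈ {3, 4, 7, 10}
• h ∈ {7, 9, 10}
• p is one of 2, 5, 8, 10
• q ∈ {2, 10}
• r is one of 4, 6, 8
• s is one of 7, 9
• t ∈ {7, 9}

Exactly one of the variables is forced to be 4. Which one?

g

s and t between them cover only {7, 9} — a naked pair. Remove those values from f, g, h.
h must be 10 (only option left). So f, g, p, q can't be 10.
That leaves q = 2. Strike 2 from f, p.
f has just one choice, so f = 3. Eliminate 3 elsewhere: g.
So 4 goes to g.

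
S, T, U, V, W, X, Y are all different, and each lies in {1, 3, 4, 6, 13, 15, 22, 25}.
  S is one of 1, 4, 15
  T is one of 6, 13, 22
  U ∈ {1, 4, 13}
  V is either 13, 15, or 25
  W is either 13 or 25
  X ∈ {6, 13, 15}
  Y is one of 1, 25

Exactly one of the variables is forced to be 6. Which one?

Among the 7 variables, 22 fits only T (and all 7 values in {1, 4, 6, 13, 15, 22, 25} must be used), so T = 22.
The 6 still-open variables draw from only 6 values {1, 4, 6, 13, 15, 25}, so each is used; only X can be 6, hence X = 6.

X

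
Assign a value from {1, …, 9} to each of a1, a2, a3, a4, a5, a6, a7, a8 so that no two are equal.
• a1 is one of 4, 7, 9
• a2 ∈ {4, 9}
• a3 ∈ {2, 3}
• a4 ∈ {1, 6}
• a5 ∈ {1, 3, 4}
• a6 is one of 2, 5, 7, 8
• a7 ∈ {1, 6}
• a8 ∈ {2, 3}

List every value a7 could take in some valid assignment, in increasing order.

1, 6

The 2 variables a3 and a8 are confined to {2, 3}, which locks those values in; drop them from a5, a6.
a4 and a7 between them cover only {1, 6} — a naked pair. Remove those values from a5.
That leaves a5 = 4. Remove 4 from a1, a2.
a2's domain is down to {9}, so a2 = 9. Strike 9 from a1.
a1 has just one choice, so a1 = 7. Remove 7 from a6.
No further eliminations apply; a7 can still be any of 1, 6.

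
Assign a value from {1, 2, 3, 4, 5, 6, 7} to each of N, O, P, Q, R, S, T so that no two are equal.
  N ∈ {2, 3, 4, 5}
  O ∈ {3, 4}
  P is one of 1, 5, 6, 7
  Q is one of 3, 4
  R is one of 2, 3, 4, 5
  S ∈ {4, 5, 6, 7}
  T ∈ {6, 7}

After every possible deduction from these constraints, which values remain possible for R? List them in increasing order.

Among the 7 variables, 1 fits only P (and all 7 values in {1, 2, 3, 4, 5, 6, 7} must be used), so P = 1.
The 2 variables O and Q are confined to {3, 4}, which locks those values in; drop them from N, R, S.
N and R between them cover only {2, 5} — a naked pair. Remove those values from S.
No further eliminations apply; R can still be any of 2, 5.

2, 5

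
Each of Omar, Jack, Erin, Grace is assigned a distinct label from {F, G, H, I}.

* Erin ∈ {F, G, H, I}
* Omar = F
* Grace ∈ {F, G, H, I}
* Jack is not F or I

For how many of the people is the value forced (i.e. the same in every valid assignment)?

Omar must be F (only option left). Remove F from Erin, Grace.
Determined: Omar=F. The other people each still have more than one consistent value. That makes 1.

1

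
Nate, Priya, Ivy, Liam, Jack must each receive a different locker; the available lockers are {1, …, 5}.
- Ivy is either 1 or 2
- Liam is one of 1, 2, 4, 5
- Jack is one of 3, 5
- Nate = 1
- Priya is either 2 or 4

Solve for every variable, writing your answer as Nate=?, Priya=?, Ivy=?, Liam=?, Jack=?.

Nate=1, Priya=4, Ivy=2, Liam=5, Jack=3

Nate's domain is down to {1}, so Nate = 1. Strike 1 from Ivy, Liam.
That leaves Ivy = 2. Eliminate 2 elsewhere: Priya, Liam.
Priya has just one choice, so Priya = 4. Remove 4 from Liam.
Liam has just one choice, so Liam = 5. Remove 5 from Jack.
Jack's domain is down to {3}, so Jack = 3.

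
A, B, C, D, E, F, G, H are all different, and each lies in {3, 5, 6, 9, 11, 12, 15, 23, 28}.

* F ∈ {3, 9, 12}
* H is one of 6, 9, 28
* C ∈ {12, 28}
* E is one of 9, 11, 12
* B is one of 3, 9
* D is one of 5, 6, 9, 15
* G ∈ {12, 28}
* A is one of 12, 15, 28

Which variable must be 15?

The 8 variables draw from only 8 values {3, 5, 6, 9, 11, 12, 15, 28}, so each is used; only D can be 5, hence D = 5.
Among the 7 still-open variables, 6 fits only H (and all 7 values in {3, 6, 9, 11, 12, 15, 28} must be used), so H = 6.
The 6 still-open variables draw from only 6 values {3, 9, 11, 12, 15, 28}, so each is used; only E can be 11, hence E = 11.
The 5 still-open variables together cover exactly {3, 9, 12, 15, 28} — 5 values for 5 variables — and 15 appears only in A's list, so A = 15.

A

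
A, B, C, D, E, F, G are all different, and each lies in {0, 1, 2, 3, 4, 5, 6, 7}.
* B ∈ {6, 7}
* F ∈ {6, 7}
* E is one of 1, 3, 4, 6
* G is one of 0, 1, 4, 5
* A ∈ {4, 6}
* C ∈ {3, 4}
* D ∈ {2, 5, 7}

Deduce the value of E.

1

B and F share exactly the 2 values {6, 7}; by pigeonhole those values go to them, so strike 6, 7 from A, D, E.
A's domain is down to {4}, so A = 4. So C, E, G can't be 4.
That leaves C = 3. Eliminate 3 elsewhere: E.
So E = 1.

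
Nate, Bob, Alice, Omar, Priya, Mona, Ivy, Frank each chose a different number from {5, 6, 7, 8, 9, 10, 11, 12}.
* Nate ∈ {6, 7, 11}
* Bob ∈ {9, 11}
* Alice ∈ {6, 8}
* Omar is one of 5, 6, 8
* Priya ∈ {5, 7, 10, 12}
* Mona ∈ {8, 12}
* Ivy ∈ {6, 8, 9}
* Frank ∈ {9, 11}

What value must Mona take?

12

Among the 8 variables, 10 fits only Priya (and all 8 values in {5, 6, 7, 8, 9, 10, 11, 12} must be used), so Priya = 10.
The 7 still-open variables together cover exactly {5, 6, 7, 8, 9, 11, 12} — 7 values for 7 variables — and 5 appears only in Omar's list, so Omar = 5.
The 6 still-open variables draw from only 6 values {6, 7, 8, 9, 11, 12}, so each is used; only Nate can be 7, hence Nate = 7.
The 5 still-open variables draw from only 5 values {6, 8, 9, 11, 12}, so each is used; only Mona can be 12, hence Mona = 12.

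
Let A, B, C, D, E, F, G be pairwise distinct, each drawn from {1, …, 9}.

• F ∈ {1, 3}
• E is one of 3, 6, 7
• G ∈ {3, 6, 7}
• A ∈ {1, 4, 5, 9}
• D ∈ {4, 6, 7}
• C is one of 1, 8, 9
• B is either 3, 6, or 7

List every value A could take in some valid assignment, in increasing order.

B, E, G share exactly the 3 values {3, 6, 7}; by pigeonhole those values go to them, so strike 3, 6, 7 from D, F.
D's domain is down to {4}, so D = 4. So A can't be 4.
That leaves F = 1. Eliminate 1 elsewhere: A, C.
No further eliminations apply; A can still be any of 5, 9.

5, 9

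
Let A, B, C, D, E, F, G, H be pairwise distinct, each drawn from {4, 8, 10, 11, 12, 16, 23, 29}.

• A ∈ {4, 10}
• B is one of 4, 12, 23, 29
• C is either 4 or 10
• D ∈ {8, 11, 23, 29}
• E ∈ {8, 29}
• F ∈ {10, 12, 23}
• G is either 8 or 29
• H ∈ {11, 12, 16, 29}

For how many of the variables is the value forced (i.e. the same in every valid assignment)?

2

Among the 8 variables, 16 fits only H (and all 8 values in {4, 8, 10, 11, 12, 16, 23, 29} must be used), so H = 16.
The 7 still-open variables together cover exactly {4, 8, 10, 11, 12, 23, 29} — 7 values for 7 variables — and 11 appears only in D's list, so D = 11.
A and C between them cover only {4, 10} — a naked pair. Remove those values from B, F.
E and G share exactly the 2 values {8, 29}; by pigeonhole those values go to them, so strike 8, 29 from B.
Determined: D=11, H=16. The other variables each still have more than one consistent value. That makes 2.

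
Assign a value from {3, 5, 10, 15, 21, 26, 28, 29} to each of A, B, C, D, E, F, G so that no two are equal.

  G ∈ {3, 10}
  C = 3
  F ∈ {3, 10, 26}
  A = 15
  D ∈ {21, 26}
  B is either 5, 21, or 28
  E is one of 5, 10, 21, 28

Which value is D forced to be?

A has just one choice, so A = 15.
That leaves C = 3. Eliminate 3 elsewhere: F, G.
G must be 10 (only option left). So E, F can't be 10.
That leaves F = 26. So D can't be 26.
So D = 21.

21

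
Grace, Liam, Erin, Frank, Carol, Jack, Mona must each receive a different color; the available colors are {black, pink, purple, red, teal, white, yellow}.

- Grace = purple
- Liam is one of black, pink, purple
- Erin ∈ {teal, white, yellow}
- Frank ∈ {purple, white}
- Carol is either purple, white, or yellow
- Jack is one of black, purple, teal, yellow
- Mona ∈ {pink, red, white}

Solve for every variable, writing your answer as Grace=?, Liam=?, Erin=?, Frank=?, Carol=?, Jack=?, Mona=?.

Grace's domain is down to {purple}, so Grace = purple. Eliminate purple elsewhere: Liam, Frank, Carol, Jack.
Frank's domain is down to {white}, so Frank = white. So Erin, Carol, Mona can't be white.
Carol has just one choice, so Carol = yellow. Remove yellow from Erin, Jack.
That leaves Erin = teal. Strike teal from Jack.
That leaves Jack = black. Remove black from Liam.
Liam must be pink (only option left). Eliminate pink elsewhere: Mona.
Mona's domain is down to {red}, so Mona = red.

Grace=purple, Liam=pink, Erin=teal, Frank=white, Carol=yellow, Jack=black, Mona=red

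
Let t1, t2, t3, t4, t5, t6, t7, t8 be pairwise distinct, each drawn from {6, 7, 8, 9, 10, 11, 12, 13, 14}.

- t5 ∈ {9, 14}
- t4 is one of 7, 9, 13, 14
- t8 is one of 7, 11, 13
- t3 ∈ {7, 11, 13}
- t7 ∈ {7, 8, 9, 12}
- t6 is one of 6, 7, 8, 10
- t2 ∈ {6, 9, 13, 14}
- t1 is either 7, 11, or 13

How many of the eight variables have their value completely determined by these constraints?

t1, t3, t8 between them cover only {7, 11, 13} — a naked triple. Remove those values from t2, t4, t6, t7.
t4 and t5 between them cover only {9, 14} — a naked pair. Remove those values from t2, t7.
That leaves t2 = 6. Eliminate 6 elsewhere: t6.
Determined: t2=6. The other variables each still have more than one consistent value. That makes 1.

1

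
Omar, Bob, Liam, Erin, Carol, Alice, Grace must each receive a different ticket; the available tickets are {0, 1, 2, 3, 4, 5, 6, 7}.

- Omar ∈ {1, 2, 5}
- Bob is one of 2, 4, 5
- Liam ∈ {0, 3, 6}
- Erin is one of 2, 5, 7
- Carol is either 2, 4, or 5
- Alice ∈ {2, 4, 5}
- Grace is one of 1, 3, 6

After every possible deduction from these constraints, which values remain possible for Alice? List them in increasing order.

2, 4, 5

Bob, Carol, Alice between them cover only {2, 4, 5} — a naked triple. Remove those values from Omar, Erin.
Omar's domain is down to {1}, so Omar = 1. Remove 1 from Grace.
Erin's domain is down to {7}, so Erin = 7.
No further eliminations apply; Alice can still be any of 2, 4, 5.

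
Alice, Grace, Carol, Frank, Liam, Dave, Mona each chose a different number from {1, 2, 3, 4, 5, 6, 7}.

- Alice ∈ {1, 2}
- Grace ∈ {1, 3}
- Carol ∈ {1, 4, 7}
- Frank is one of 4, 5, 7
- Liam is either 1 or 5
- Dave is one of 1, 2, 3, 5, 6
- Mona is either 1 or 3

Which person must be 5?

Liam

The 7 variables together cover exactly {1, 2, 3, 4, 5, 6, 7} — 7 values for 7 variables — and 6 appears only in Dave's list, so Dave = 6.
The 6 still-open variables together cover exactly {1, 2, 3, 4, 5, 7} — 6 values for 6 variables — and 2 appears only in Alice's list, so Alice = 2.
The 2 variables Grace and Mona are confined to {1, 3}, which locks those values in; drop them from Carol, Liam.
So 5 goes to Liam.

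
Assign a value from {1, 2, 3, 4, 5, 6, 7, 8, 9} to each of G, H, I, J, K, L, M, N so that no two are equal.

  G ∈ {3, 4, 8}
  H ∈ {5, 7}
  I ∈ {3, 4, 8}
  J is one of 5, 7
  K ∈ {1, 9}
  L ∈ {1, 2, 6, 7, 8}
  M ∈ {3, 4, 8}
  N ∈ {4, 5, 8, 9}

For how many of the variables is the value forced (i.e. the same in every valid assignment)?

2

H and J between them cover only {5, 7} — a naked pair. Remove those values from L, N.
The 3 variables G, I, M are confined to {3, 4, 8}, which locks those values in; drop them from L, N.
N has just one choice, so N = 9. Strike 9 from K.
K has just one choice, so K = 1. Strike 1 from L.
Determined: K=1, N=9. The other variables each still have more than one consistent value. That makes 2.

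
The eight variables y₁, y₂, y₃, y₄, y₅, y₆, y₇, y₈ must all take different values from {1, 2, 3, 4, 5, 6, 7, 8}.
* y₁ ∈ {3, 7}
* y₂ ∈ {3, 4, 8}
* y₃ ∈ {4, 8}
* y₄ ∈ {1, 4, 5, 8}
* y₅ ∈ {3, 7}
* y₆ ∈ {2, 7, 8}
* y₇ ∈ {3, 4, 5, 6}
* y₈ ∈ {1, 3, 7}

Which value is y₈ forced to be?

Among the 8 variables, 2 fits only y₆ (and all 8 values in {1, 2, 3, 4, 5, 6, 7, 8} must be used), so y₆ = 2.
The 7 still-open variables draw from only 7 values {1, 3, 4, 5, 6, 7, 8}, so each is used; only y₇ can be 6, hence y₇ = 6.
Among the 6 still-open variables, 5 fits only y₄ (and all 6 values in {1, 3, 4, 5, 7, 8} must be used), so y₄ = 5.
The 5 still-open variables together cover exactly {1, 3, 4, 7, 8} — 5 values for 5 variables — and 1 appears only in y₈'s list, so y₈ = 1.

1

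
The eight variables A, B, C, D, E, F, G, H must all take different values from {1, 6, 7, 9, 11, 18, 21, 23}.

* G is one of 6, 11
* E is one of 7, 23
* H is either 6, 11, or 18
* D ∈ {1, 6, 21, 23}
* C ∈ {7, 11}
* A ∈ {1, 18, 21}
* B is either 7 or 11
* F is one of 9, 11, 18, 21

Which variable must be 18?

Among the 8 variables, 9 fits only F (and all 8 values in {1, 6, 7, 9, 11, 18, 21, 23} must be used), so F = 9.
The 2 variables B and C are confined to {7, 11}, which locks those values in; drop them from E, G, H.
That leaves E = 23. Strike 23 from D.
G must be 6 (only option left). Eliminate 6 elsewhere: D, H.
So 18 goes to H.

H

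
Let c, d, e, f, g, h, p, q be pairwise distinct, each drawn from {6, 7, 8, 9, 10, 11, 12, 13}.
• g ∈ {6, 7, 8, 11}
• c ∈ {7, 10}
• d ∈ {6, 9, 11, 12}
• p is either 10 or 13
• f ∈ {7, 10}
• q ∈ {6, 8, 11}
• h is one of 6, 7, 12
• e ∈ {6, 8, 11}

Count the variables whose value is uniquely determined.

The 8 variables draw from only 8 values {6, 7, 8, 9, 10, 11, 12, 13}, so each is used; only d can be 9, hence d = 9.
The 7 still-open variables draw from only 7 values {6, 7, 8, 10, 11, 12, 13}, so each is used; only h can be 12, hence h = 12.
Among the 6 still-open variables, 13 fits only p (and all 6 values in {6, 7, 8, 10, 11, 13} must be used), so p = 13.
The 2 variables c and f are confined to {7, 10}, which locks those values in; drop them from g.
Determined: d=9, h=12, p=13. The other variables each still have more than one consistent value. That makes 3.

3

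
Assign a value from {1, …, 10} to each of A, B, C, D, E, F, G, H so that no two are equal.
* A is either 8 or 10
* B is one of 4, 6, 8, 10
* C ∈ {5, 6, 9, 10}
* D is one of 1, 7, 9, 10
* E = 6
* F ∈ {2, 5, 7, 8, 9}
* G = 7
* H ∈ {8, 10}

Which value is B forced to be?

E's domain is down to {6}, so E = 6. So B, C can't be 6.
G's domain is down to {7}, so G = 7. Eliminate 7 elsewhere: D, F.
The 2 variables A and H are confined to {8, 10}, which locks those values in; drop them from B, C, D, F.
So B = 4.

4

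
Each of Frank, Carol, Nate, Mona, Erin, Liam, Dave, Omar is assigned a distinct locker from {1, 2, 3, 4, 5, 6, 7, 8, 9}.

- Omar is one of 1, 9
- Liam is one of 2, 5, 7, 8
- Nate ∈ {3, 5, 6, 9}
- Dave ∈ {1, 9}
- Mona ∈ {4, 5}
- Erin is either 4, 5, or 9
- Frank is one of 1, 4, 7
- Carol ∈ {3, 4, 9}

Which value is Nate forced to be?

6

The 2 variables Dave and Omar are confined to {1, 9}, which locks those values in; drop them from Frank, Carol, Nate, Erin.
The 2 variables Mona and Erin are confined to {4, 5}, which locks those values in; drop them from Frank, Carol, Nate, Liam.
Frank must be 7 (only option left). Strike 7 from Liam.
Carol must be 3 (only option left). Strike 3 from Nate.
So Nate = 6.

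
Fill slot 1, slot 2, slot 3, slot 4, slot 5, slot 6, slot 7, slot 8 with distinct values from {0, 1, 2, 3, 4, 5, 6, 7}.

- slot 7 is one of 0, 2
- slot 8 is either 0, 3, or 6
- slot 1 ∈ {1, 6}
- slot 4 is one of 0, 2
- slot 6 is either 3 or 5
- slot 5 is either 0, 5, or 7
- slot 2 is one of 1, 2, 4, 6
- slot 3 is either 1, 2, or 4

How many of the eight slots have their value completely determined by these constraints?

The 8 variables draw from only 8 values {0, 1, 2, 3, 4, 5, 6, 7}, so each is used; only slot 5 can be 7, hence slot 5 = 7.
The 7 still-open variables draw from only 7 values {0, 1, 2, 3, 4, 5, 6}, so each is used; only slot 6 can be 5, hence slot 6 = 5.
Among the 6 still-open variables, 3 fits only slot 8 (and all 6 values in {0, 1, 2, 3, 4, 6} must be used), so slot 8 = 3.
slot 4 and slot 7 share exactly the 2 values {0, 2}; by pigeonhole those values go to them, so strike 0, 2 from slot 2, slot 3.
Determined: slot 5=7, slot 6=5, slot 8=3. The other slots each still have more than one consistent value. That makes 3.

3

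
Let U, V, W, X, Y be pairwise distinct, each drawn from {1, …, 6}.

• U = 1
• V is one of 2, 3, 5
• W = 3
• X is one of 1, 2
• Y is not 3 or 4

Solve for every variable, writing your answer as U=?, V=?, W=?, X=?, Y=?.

U's domain is down to {1}, so U = 1. Eliminate 1 elsewhere: X, Y.
That leaves W = 3. So V can't be 3.
X has just one choice, so X = 2. Eliminate 2 elsewhere: V, Y.
That leaves V = 5. Eliminate 5 elsewhere: Y.
That leaves Y = 6.

U=1, V=5, W=3, X=2, Y=6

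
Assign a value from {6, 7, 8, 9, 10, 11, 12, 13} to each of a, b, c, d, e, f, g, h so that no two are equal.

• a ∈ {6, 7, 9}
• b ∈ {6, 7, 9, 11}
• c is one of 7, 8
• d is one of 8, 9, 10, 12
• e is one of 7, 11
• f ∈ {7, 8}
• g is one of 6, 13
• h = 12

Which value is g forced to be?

h must be 12 (only option left). So d can't be 12.
The 7 still-open variables draw from only 7 values {6, 7, 8, 9, 10, 11, 13}, so each is used; only d can be 10, hence d = 10.
Among the 6 still-open variables, 13 fits only g (and all 6 values in {6, 7, 8, 9, 11, 13} must be used), so g = 13.

13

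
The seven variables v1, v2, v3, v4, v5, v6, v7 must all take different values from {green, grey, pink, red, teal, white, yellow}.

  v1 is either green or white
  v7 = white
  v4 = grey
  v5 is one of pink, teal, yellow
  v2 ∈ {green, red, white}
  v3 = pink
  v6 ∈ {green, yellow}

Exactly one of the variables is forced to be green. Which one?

v1

v3's domain is down to {pink}, so v3 = pink. So v5 can't be pink.
v4 must be grey (only option left).
v7 has just one choice, so v7 = white. So v1, v2 can't be white.
So green goes to v1.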